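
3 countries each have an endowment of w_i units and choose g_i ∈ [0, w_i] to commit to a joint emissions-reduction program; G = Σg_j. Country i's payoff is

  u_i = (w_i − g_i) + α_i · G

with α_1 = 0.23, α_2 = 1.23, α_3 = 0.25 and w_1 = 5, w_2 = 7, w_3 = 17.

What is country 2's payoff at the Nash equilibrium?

8.61

∂u_i/∂g_i = α_i − 1, so country i contributes w_i if α_i > 1, else 0.
α_i > 1 for i ∈ {2}; NE contributions (0, 7, 0), G = 7.
u_2 = (7 − 7) + 1.23·7 = 8.61.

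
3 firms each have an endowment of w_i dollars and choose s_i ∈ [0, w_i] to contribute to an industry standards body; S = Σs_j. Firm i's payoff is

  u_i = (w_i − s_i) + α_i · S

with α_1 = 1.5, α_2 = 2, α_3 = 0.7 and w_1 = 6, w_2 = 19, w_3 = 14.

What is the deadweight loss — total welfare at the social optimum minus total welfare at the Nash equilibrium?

44.8

∂u_i/∂s_i = α_i − 1, so firm i contributes w_i if α_i > 1, else 0.
α_i > 1 for i ∈ {1, 2}; NE contributions (6, 19, 0), S = 25.
W^NE = Σw_i − S^NE + (Σα_i)·S^NE = 39 + 3.2·25 = 119.
Planner: ∂(Σu_j)/∂s_i = Σα_j − 1 = 3.2 > 0, so everyone contributes w_i; S^SO = 39, W^SO = 39 + 3.2·39 = 163.8.
Deadweight loss = 44.8.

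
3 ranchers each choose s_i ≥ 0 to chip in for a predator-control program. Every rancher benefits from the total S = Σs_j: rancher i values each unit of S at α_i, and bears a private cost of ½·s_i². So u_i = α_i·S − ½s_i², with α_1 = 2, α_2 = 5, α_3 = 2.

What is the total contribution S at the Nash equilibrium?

Rancher i's FOC: ∂u_i/∂s_i = α_i − s_i = 0, so s_i* = α_i.
NE contributions = (2, 5, 2); S = 9.

9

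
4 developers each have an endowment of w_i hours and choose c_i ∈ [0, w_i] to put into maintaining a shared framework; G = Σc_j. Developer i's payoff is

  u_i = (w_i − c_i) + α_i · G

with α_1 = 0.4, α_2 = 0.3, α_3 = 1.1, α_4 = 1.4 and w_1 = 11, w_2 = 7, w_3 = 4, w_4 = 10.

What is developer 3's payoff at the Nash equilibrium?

∂u_i/∂c_i = α_i − 1, so developer i contributes w_i if α_i > 1, else 0.
α_i > 1 for i ∈ {3, 4}; NE contributions (0, 0, 4, 10), G = 14.
u_3 = (4 − 4) + 1.1·14 = 15.4.

15.4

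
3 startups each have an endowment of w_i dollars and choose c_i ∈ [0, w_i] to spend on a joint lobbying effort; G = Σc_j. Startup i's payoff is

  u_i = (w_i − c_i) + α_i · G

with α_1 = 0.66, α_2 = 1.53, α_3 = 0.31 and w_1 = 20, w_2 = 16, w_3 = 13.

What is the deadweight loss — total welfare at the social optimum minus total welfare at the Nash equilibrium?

49.5

∂u_i/∂c_i = α_i − 1, so startup i contributes w_i if α_i > 1, else 0.
α_i > 1 for i ∈ {2}; NE contributions (0, 16, 0), G = 16.
W^NE = Σw_i − G^NE + (Σα_i)·G^NE = 49 + 1.5·16 = 73.
Planner: ∂(Σu_j)/∂c_i = Σα_j − 1 = 1.5 > 0, so everyone contributes w_i; G^SO = 49, W^SO = 49 + 1.5·49 = 122.5.
Deadweight loss = 49.5.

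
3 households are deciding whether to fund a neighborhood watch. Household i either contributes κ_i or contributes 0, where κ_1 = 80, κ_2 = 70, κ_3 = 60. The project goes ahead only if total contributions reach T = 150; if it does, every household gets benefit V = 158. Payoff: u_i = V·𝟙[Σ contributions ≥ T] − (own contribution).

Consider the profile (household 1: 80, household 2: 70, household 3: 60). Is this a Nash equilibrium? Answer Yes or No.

No

Total = 210 ≥ 150: provided.
Household 1 (pledges 80, payoff 78): dropping to 0 → total 130, payoff 0. No gain.
Household 2 (pledges 70, payoff 88): dropping to 0 → total 140, payoff 0. No gain.
Household 3 (pledges 60, payoff 98): dropping to 0 → total 150, payoff 158. Profitable deviation.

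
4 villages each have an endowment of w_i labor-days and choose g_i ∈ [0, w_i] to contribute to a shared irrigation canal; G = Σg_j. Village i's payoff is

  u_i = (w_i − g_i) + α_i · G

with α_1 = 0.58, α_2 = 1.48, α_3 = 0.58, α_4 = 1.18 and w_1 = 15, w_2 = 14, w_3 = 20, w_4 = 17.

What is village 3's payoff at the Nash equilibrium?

∂u_i/∂g_i = α_i − 1, so village i contributes w_i if α_i > 1, else 0.
α_i > 1 for i ∈ {2, 4}; NE contributions (0, 14, 0, 17), G = 31.
u_3 = (20 − 0) + 0.58·31 = 37.98.

37.98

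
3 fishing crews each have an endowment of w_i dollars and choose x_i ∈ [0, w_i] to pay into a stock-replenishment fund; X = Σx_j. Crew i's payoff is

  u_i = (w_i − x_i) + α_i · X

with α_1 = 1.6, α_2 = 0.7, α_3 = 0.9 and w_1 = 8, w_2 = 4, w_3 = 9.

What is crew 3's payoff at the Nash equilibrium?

∂u_i/∂x_i = α_i − 1, so crew i contributes w_i if α_i > 1, else 0.
α_i > 1 for i ∈ {1}; NE contributions (8, 0, 0), X = 8.
u_3 = (9 − 0) + 0.9·8 = 16.2.

16.2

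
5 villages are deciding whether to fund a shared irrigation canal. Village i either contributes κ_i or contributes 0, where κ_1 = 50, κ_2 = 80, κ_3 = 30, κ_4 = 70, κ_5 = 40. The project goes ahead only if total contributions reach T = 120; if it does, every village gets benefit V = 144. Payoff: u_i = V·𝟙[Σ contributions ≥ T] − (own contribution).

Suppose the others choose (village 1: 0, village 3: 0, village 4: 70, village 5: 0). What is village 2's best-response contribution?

80

Others' total = 70. Contributing 80 brings total to 150 ≥ 120: gain V − κ_2 = 64.
Best response: 80.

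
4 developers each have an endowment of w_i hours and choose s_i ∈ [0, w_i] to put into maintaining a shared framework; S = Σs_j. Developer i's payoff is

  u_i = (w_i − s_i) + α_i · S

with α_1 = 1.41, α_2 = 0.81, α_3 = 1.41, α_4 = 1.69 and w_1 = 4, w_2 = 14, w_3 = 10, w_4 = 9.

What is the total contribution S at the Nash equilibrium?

23

∂u_i/∂s_i = α_i − 1, so developer i contributes w_i if α_i > 1, else 0.
α_i > 1 for i ∈ {1, 3, 4}; NE contributions (4, 0, 10, 9), S = 23.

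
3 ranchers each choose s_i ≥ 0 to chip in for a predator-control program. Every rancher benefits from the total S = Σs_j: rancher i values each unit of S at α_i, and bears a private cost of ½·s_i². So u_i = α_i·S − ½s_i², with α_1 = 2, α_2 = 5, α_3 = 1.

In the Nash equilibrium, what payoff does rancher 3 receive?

Rancher i's FOC: ∂u_i/∂s_i = α_i − s_i = 0, so s_i* = α_i.
NE contributions = (2, 5, 1); S = 8.
u_3 = α_3·S − ½·(s_3)² = 1·8 − ½·1² = 7.5.

7.5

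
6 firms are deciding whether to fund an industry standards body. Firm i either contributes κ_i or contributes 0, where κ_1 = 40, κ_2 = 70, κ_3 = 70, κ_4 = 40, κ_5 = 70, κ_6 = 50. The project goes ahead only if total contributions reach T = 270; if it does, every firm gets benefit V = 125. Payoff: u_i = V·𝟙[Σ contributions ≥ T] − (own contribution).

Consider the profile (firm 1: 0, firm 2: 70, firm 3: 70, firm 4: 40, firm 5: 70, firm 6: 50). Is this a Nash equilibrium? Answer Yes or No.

Yes

Total = 300 ≥ 270: provided.
Firm 1 (pledges 0, payoff 125): pledging 40 → total 340, payoff 85. No gain.
Firm 2 (pledges 70, payoff 55): dropping to 0 → total 230, payoff 0. No gain.
Firm 3 (pledges 70, payoff 55): dropping to 0 → total 230, payoff 0. No gain.
Firm 4 (pledges 40, payoff 85): dropping to 0 → total 260, payoff 0. No gain.
Firm 5 (pledges 70, payoff 55): dropping to 0 → total 230, payoff 0. No gain.
Firm 6 (pledges 50, payoff 75): dropping to 0 → total 250, payoff 0. No gain.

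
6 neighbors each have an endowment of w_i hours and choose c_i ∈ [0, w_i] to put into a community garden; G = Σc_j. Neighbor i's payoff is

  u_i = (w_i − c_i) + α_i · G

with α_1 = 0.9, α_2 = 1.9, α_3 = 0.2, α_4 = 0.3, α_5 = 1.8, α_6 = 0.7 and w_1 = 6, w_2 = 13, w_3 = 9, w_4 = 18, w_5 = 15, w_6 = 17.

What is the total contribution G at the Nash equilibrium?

28

∂u_i/∂c_i = α_i − 1, so neighbor i contributes w_i if α_i > 1, else 0.
α_i > 1 for i ∈ {2, 5}; NE contributions (0, 13, 0, 0, 15, 0), G = 28.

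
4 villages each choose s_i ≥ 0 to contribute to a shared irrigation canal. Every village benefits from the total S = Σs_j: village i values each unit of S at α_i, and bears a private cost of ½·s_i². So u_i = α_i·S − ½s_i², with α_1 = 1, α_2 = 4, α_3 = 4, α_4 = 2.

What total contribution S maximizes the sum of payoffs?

Planner FOC: ∂(Σu_j)/∂s_i = (Σα_j) − s_i = 0, so s_i^SO = Σα_j = 11 for every i; S^SO = 44.

44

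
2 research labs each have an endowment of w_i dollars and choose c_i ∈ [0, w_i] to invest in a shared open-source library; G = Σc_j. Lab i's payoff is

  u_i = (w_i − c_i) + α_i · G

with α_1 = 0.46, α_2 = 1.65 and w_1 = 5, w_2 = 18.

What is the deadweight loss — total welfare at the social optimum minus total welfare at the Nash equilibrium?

5.55

∂u_i/∂c_i = α_i − 1, so lab i contributes w_i if α_i > 1, else 0.
α_i > 1 for i ∈ {2}; NE contributions (0, 18), G = 18.
W^NE = Σw_i − G^NE + (Σα_i)·G^NE = 23 + 1.11·18 = 42.98.
Planner: ∂(Σu_j)/∂c_i = Σα_j − 1 = 1.11 > 0, so everyone contributes w_i; G^SO = 23, W^SO = 23 + 1.11·23 = 48.53.
Deadweight loss = 5.55.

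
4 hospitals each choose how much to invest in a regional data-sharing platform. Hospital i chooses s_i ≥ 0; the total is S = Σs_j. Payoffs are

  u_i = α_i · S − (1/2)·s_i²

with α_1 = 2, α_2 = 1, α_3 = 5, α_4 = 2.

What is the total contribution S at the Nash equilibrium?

Hospital i's FOC: ∂u_i/∂s_i = α_i − s_i = 0, so s_i* = α_i.
NE contributions = (2, 1, 5, 2); S = 10.

10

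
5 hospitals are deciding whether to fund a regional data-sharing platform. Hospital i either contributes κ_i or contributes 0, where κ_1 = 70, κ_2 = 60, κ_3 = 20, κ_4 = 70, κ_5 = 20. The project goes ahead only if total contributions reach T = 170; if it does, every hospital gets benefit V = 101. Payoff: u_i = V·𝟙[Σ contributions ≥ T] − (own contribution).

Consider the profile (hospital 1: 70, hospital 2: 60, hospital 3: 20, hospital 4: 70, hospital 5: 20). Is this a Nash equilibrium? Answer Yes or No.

No

Total = 240 ≥ 170: provided.
Hospital 1 (pledges 70, payoff 31): dropping to 0 → total 170, payoff 101. Profitable deviation.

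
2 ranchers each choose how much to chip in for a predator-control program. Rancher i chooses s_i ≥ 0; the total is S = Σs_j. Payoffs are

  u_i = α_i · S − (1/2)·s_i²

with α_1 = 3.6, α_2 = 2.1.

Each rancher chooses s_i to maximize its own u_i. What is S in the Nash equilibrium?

5.7

Rancher i's FOC: ∂u_i/∂s_i = α_i − s_i = 0, so s_i* = α_i.
NE contributions = (3.6, 2.1); S = 5.7.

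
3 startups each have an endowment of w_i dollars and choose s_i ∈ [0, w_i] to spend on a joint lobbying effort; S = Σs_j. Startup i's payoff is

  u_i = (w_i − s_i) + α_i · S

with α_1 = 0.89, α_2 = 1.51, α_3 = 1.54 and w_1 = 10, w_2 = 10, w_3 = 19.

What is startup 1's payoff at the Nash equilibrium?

∂u_i/∂s_i = α_i − 1, so startup i contributes w_i if α_i > 1, else 0.
α_i > 1 for i ∈ {2, 3}; NE contributions (0, 10, 19), S = 29.
u_1 = (10 − 0) + 0.89·29 = 35.81.

35.81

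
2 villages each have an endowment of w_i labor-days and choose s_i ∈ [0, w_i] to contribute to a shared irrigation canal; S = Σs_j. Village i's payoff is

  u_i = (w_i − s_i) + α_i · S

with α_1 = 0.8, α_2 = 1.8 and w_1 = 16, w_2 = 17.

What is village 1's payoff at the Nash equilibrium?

29.6

∂u_i/∂s_i = α_i − 1, so village i contributes w_i if α_i > 1, else 0.
α_i > 1 for i ∈ {2}; NE contributions (0, 17), S = 17.
u_1 = (16 − 0) + 0.8·17 = 29.6.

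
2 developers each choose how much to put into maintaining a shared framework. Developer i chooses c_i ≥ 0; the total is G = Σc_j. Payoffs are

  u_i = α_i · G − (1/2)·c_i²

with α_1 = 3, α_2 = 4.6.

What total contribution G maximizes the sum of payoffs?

Planner FOC: ∂(Σu_j)/∂c_i = (Σα_j) − c_i = 0, so c_i^SO = Σα_j = 7.6 for every i; G^SO = 15.2.

15.2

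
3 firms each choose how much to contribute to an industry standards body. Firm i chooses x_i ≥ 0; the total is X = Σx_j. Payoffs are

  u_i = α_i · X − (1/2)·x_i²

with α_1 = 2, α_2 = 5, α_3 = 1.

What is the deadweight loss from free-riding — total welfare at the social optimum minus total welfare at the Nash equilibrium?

47

Firm i's FOC: ∂u_i/∂x_i = α_i − x_i = 0, so x_i* = α_i.
NE contributions = (2, 5, 1); X = 8.
W^NE = (Σα)·X − ½Σα_i² = 8² − ½·30 = 49.
Planner sets x_i = Σα_j = 8 for every i, so X^SO = 3·8 = 24.
W^SO = (Σα)·X^SO − ½·3·(Σα)² = (3/2)·8² = 96.
Deadweight loss = W^SO − W^NE = 47.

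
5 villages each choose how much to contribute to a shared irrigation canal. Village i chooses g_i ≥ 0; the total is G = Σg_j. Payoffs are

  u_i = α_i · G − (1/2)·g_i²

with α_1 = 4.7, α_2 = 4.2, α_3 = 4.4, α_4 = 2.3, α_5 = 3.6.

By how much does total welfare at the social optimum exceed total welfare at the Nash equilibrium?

591.63

Village i's FOC: ∂u_i/∂g_i = α_i − g_i = 0, so g_i* = α_i.
NE contributions = (4.7, 4.2, 4.4, 2.3, 3.6); G = 19.2.
W^NE = (Σα)·G − ½Σα_i² = 19.2² − ½·77.34 = 329.97.
Planner sets g_i = Σα_j = 19.2 for every i, so G^SO = 5·19.2 = 96.
W^SO = (Σα)·G^SO − ½·5·(Σα)² = (5/2)·19.2² = 921.6.
Deadweight loss = W^SO − W^NE = 591.63.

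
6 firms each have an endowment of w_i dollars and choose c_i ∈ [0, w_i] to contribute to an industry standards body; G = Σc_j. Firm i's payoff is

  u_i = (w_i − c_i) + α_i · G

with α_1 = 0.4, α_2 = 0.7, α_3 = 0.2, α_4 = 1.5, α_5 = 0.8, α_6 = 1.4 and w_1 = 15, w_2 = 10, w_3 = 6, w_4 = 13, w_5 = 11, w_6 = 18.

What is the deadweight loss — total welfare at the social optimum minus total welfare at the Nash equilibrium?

∂u_i/∂c_i = α_i − 1, so firm i contributes w_i if α_i > 1, else 0.
α_i > 1 for i ∈ {4, 6}; NE contributions (0, 0, 0, 13, 0, 18), G = 31.
W^NE = Σw_i − G^NE + (Σα_i)·G^NE = 73 + 4·31 = 197.
Planner: ∂(Σu_j)/∂c_i = Σα_j − 1 = 4 > 0, so everyone contributes w_i; G^SO = 73, W^SO = 73 + 4·73 = 365.
Deadweight loss = 168.

168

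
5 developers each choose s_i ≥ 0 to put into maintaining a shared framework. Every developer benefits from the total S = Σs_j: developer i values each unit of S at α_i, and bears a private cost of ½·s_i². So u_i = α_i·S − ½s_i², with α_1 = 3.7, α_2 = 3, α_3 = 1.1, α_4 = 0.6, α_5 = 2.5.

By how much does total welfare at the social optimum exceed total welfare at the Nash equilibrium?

193.47

Developer i's FOC: ∂u_i/∂s_i = α_i − s_i = 0, so s_i* = α_i.
NE contributions = (3.7, 3, 1.1, 0.6, 2.5); S = 10.9.
W^NE = (Σα)·S − ½Σα_i² = 10.9² − ½·30.51 = 103.555.
Planner sets s_i = Σα_j = 10.9 for every i, so S^SO = 5·10.9 = 54.5.
W^SO = (Σα)·S^SO − ½·5·(Σα)² = (5/2)·10.9² = 297.025.
Deadweight loss = W^SO − W^NE = 193.47.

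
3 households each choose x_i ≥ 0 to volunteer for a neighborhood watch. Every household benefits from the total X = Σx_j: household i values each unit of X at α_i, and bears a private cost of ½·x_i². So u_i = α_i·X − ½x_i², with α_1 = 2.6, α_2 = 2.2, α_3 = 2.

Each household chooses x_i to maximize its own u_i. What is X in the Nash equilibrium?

6.8

Household i's FOC: ∂u_i/∂x_i = α_i − x_i = 0, so x_i* = α_i.
NE contributions = (2.6, 2.2, 2); X = 6.8.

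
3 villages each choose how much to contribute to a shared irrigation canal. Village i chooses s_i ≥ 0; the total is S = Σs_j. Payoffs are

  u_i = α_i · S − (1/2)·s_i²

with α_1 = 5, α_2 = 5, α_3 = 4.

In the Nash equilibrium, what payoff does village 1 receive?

Village i's FOC: ∂u_i/∂s_i = α_i − s_i = 0, so s_i* = α_i.
NE contributions = (5, 5, 4); S = 14.
u_1 = α_1·S − ½·(s_1)² = 5·14 − ½·5² = 57.5.

57.5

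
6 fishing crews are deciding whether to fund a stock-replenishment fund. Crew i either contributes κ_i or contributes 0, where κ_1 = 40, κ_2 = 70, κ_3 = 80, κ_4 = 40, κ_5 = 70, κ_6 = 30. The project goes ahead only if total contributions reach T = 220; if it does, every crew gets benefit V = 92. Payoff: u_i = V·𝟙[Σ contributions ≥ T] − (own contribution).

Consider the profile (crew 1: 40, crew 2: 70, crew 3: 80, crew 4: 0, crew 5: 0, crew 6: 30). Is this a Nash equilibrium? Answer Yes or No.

Yes

Total = 220 ≥ 220: provided.
Crew 1 (pledges 40, payoff 52): dropping to 0 → total 180, payoff 0. No gain.
Crew 2 (pledges 70, payoff 22): dropping to 0 → total 150, payoff 0. No gain.
Crew 3 (pledges 80, payoff 12): dropping to 0 → total 140, payoff 0. No gain.
Crew 4 (pledges 0, payoff 92): pledging 40 → total 260, payoff 52. No gain.
Crew 5 (pledges 0, payoff 92): pledging 70 → total 290, payoff 22. No gain.
Crew 6 (pledges 30, payoff 62): dropping to 0 → total 190, payoff 0. No gain.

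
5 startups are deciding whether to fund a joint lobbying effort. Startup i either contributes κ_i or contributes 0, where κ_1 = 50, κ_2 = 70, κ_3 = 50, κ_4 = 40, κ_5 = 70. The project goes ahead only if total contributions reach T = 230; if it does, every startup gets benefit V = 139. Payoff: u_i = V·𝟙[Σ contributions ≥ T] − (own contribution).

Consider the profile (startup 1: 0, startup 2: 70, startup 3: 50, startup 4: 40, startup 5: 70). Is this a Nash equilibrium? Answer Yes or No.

Yes

Total = 230 ≥ 230: provided.
Startup 1 (pledges 0, payoff 139): pledging 50 → total 280, payoff 89. No gain.
Startup 2 (pledges 70, payoff 69): dropping to 0 → total 160, payoff 0. No gain.
Startup 3 (pledges 50, payoff 89): dropping to 0 → total 180, payoff 0. No gain.
Startup 4 (pledges 40, payoff 99): dropping to 0 → total 190, payoff 0. No gain.
Startup 5 (pledges 70, payoff 69): dropping to 0 → total 160, payoff 0. No gain.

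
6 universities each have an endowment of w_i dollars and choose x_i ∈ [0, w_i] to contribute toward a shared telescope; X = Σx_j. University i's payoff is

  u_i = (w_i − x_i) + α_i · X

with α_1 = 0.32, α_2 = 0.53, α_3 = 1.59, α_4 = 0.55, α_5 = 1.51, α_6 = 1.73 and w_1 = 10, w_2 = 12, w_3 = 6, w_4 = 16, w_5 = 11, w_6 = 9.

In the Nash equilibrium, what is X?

∂u_i/∂x_i = α_i − 1, so university i contributes w_i if α_i > 1, else 0.
α_i > 1 for i ∈ {3, 5, 6}; NE contributions (0, 0, 6, 0, 11, 9), X = 26.

26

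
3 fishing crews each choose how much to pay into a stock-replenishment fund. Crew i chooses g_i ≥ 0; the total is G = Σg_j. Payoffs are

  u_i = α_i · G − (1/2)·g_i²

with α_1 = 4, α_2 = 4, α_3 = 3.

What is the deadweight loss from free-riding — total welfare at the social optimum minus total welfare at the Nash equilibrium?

81

Crew i's FOC: ∂u_i/∂g_i = α_i − g_i = 0, so g_i* = α_i.
NE contributions = (4, 4, 3); G = 11.
W^NE = (Σα)·G − ½Σα_i² = 11² − ½·41 = 100.5.
Planner sets g_i = Σα_j = 11 for every i, so G^SO = 3·11 = 33.
W^SO = (Σα)·G^SO − ½·3·(Σα)² = (3/2)·11² = 181.5.
Deadweight loss = W^SO − W^NE = 81.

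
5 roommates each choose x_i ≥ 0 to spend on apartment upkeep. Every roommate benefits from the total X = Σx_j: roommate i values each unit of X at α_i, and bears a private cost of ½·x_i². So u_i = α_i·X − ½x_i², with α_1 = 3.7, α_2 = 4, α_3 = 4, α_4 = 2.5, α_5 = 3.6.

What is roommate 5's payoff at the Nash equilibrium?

57.6

Roommate i's FOC: ∂u_i/∂x_i = α_i − x_i = 0, so x_i* = α_i.
NE contributions = (3.7, 4, 4, 2.5, 3.6); X = 17.8.
u_5 = α_5·X − ½·(x_5)² = 3.6·17.8 − ½·3.6² = 57.6.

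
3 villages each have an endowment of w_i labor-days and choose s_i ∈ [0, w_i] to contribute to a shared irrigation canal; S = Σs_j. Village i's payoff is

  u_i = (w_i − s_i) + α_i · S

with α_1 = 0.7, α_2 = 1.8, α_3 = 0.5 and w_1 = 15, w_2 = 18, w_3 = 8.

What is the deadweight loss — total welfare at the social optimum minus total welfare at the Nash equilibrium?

∂u_i/∂s_i = α_i − 1, so village i contributes w_i if α_i > 1, else 0.
α_i > 1 for i ∈ {2}; NE contributions (0, 18, 0), S = 18.
W^NE = Σw_i − S^NE + (Σα_i)·S^NE = 41 + 2·18 = 77.
Planner: ∂(Σu_j)/∂s_i = Σα_j − 1 = 2 > 0, so everyone contributes w_i; S^SO = 41, W^SO = 41 + 2·41 = 123.
Deadweight loss = 46.

46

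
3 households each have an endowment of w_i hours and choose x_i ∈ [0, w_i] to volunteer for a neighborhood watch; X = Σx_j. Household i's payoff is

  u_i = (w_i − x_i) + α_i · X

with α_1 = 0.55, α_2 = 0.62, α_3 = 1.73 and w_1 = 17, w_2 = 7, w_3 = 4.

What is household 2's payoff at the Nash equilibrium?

9.48

∂u_i/∂x_i = α_i − 1, so household i contributes w_i if α_i > 1, else 0.
α_i > 1 for i ∈ {3}; NE contributions (0, 0, 4), X = 4.
u_2 = (7 − 0) + 0.62·4 = 9.48.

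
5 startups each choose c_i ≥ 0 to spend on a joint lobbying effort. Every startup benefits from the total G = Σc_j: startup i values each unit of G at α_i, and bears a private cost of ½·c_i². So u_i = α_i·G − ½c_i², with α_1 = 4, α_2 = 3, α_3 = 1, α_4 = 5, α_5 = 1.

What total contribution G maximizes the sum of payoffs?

Planner FOC: ∂(Σu_j)/∂c_i = (Σα_j) − c_i = 0, so c_i^SO = Σα_j = 14 for every i; G^SO = 70.

70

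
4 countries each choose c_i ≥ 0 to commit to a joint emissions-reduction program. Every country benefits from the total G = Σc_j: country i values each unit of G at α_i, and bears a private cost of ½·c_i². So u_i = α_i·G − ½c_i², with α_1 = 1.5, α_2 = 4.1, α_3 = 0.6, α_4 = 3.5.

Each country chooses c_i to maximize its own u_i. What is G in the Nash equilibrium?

9.7

Country i's FOC: ∂u_i/∂c_i = α_i − c_i = 0, so c_i* = α_i.
NE contributions = (1.5, 4.1, 0.6, 3.5); G = 9.7.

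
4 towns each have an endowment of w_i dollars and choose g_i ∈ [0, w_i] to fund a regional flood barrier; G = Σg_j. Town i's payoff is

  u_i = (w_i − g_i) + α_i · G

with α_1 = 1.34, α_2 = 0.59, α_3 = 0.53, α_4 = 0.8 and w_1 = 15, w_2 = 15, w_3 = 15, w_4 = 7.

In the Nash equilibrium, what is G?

∂u_i/∂g_i = α_i − 1, so town i contributes w_i if α_i > 1, else 0.
α_i > 1 for i ∈ {1}; NE contributions (15, 0, 0, 0), G = 15.

15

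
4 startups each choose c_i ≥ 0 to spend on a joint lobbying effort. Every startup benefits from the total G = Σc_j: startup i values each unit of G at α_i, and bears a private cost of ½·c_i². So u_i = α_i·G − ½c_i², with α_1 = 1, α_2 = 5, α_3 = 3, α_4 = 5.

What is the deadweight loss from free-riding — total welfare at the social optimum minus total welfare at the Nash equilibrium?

226

Startup i's FOC: ∂u_i/∂c_i = α_i − c_i = 0, so c_i* = α_i.
NE contributions = (1, 5, 3, 5); G = 14.
W^NE = (Σα)·G − ½Σα_i² = 14² − ½·60 = 166.
Planner sets c_i = Σα_j = 14 for every i, so G^SO = 4·14 = 56.
W^SO = (Σα)·G^SO − ½·4·(Σα)² = (4/2)·14² = 392.
Deadweight loss = W^SO − W^NE = 226.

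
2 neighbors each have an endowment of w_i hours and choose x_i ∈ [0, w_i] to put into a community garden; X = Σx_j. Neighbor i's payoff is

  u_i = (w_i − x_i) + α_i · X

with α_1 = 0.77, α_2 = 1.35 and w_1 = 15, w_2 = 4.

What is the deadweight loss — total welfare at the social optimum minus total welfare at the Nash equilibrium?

∂u_i/∂x_i = α_i − 1, so neighbor i contributes w_i if α_i > 1, else 0.
α_i > 1 for i ∈ {2}; NE contributions (0, 4), X = 4.
W^NE = Σw_i − X^NE + (Σα_i)·X^NE = 19 + 1.12·4 = 23.48.
Planner: ∂(Σu_j)/∂x_i = Σα_j − 1 = 1.12 > 0, so everyone contributes w_i; X^SO = 19, W^SO = 19 + 1.12·19 = 40.28.
Deadweight loss = 16.8.

16.8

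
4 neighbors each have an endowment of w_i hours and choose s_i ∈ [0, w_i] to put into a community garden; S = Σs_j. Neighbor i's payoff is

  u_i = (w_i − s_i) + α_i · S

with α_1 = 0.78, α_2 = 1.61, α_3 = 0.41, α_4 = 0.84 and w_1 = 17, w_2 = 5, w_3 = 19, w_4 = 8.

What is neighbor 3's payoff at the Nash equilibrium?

∂u_i/∂s_i = α_i − 1, so neighbor i contributes w_i if α_i > 1, else 0.
α_i > 1 for i ∈ {2}; NE contributions (0, 5, 0, 0), S = 5.
u_3 = (19 − 0) + 0.41·5 = 21.05.

21.05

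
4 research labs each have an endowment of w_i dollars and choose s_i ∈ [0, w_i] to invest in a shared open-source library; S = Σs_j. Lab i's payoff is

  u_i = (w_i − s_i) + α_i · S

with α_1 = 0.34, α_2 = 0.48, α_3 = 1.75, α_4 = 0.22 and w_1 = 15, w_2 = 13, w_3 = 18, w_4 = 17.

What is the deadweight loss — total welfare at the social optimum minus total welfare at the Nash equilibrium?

∂u_i/∂s_i = α_i − 1, so lab i contributes w_i if α_i > 1, else 0.
α_i > 1 for i ∈ {3}; NE contributions (0, 0, 18, 0), S = 18.
W^NE = Σw_i − S^NE + (Σα_i)·S^NE = 63 + 1.79·18 = 95.22.
Planner: ∂(Σu_j)/∂s_i = Σα_j − 1 = 1.79 > 0, so everyone contributes w_i; S^SO = 63, W^SO = 63 + 1.79·63 = 175.77.
Deadweight loss = 80.55.

80.55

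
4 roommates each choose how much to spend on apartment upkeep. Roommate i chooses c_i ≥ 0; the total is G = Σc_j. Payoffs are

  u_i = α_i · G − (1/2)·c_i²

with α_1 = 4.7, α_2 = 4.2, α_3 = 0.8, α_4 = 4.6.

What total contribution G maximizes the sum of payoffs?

57.2

Planner FOC: ∂(Σu_j)/∂c_i = (Σα_j) − c_i = 0, so c_i^SO = Σα_j = 14.3 for every i; G^SO = 57.2.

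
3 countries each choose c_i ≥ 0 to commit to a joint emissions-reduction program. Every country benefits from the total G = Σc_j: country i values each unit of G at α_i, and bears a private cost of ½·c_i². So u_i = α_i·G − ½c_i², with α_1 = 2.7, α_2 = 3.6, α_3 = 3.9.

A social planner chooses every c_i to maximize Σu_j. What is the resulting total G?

Planner FOC: ∂(Σu_j)/∂c_i = (Σα_j) − c_i = 0, so c_i^SO = Σα_j = 10.2 for every i; G^SO = 30.6.

30.6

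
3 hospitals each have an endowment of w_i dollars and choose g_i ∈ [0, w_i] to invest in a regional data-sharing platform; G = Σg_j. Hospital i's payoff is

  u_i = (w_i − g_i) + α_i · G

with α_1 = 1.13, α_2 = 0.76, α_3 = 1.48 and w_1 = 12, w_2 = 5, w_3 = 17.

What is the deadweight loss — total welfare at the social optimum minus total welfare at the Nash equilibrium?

11.85

∂u_i/∂g_i = α_i − 1, so hospital i contributes w_i if α_i > 1, else 0.
α_i > 1 for i ∈ {1, 3}; NE contributions (12, 0, 17), G = 29.
W^NE = Σw_i − G^NE + (Σα_i)·G^NE = 34 + 2.37·29 = 102.73.
Planner: ∂(Σu_j)/∂g_i = Σα_j − 1 = 2.37 > 0, so everyone contributes w_i; G^SO = 34, W^SO = 34 + 2.37·34 = 114.58.
Deadweight loss = 11.85.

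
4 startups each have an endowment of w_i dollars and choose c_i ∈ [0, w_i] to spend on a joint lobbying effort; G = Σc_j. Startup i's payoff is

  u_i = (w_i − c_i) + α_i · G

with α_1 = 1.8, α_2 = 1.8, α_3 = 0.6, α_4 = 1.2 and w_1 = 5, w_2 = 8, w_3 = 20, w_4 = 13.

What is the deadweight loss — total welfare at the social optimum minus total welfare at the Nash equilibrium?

88

∂u_i/∂c_i = α_i − 1, so startup i contributes w_i if α_i > 1, else 0.
α_i > 1 for i ∈ {1, 2, 4}; NE contributions (5, 8, 0, 13), G = 26.
W^NE = Σw_i − G^NE + (Σα_i)·G^NE = 46 + 4.4·26 = 160.4.
Planner: ∂(Σu_j)/∂c_i = Σα_j − 1 = 4.4 > 0, so everyone contributes w_i; G^SO = 46, W^SO = 46 + 4.4·46 = 248.4.
Deadweight loss = 88.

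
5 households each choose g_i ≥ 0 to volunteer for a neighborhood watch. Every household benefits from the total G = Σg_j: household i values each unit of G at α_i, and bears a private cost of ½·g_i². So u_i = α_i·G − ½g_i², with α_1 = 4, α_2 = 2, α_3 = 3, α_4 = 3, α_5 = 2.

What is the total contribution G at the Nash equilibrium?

14

Household i's FOC: ∂u_i/∂g_i = α_i − g_i = 0, so g_i* = α_i.
NE contributions = (4, 2, 3, 3, 2); G = 14.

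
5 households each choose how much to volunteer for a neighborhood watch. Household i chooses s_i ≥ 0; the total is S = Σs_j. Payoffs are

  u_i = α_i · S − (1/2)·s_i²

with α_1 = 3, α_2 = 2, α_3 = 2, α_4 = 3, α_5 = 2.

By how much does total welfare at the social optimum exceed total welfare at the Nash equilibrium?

231

Household i's FOC: ∂u_i/∂s_i = α_i − s_i = 0, so s_i* = α_i.
NE contributions = (3, 2, 2, 3, 2); S = 12.
W^NE = (Σα)·S − ½Σα_i² = 12² − ½·30 = 129.
Planner sets s_i = Σα_j = 12 for every i, so S^SO = 5·12 = 60.
W^SO = (Σα)·S^SO − ½·5·(Σα)² = (5/2)·12² = 360.
Deadweight loss = W^SO − W^NE = 231.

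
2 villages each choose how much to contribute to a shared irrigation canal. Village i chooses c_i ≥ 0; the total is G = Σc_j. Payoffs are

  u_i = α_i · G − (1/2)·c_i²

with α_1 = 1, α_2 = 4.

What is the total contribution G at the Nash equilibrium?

5

Village i's FOC: ∂u_i/∂c_i = α_i − c_i = 0, so c_i* = α_i.
NE contributions = (1, 4); G = 5.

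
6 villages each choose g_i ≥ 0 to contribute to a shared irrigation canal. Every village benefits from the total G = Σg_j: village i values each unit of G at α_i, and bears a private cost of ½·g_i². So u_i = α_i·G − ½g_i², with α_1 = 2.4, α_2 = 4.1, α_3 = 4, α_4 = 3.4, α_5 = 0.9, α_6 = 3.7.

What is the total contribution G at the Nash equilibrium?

Village i's FOC: ∂u_i/∂g_i = α_i − g_i = 0, so g_i* = α_i.
NE contributions = (2.4, 4.1, 4, 3.4, 0.9, 3.7); G = 18.5.

18.5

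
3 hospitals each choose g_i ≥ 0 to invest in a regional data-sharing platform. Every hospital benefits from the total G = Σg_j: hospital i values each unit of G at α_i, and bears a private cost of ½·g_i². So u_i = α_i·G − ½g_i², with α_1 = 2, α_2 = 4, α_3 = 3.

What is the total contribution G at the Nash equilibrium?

9

Hospital i's FOC: ∂u_i/∂g_i = α_i − g_i = 0, so g_i* = α_i.
NE contributions = (2, 4, 3); G = 9.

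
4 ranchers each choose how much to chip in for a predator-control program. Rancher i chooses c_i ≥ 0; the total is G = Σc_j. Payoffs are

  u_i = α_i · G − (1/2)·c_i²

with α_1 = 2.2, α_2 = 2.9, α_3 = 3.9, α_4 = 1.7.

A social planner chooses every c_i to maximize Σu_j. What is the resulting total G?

Planner FOC: ∂(Σu_j)/∂c_i = (Σα_j) − c_i = 0, so c_i^SO = Σα_j = 10.7 for every i; G^SO = 42.8.

42.8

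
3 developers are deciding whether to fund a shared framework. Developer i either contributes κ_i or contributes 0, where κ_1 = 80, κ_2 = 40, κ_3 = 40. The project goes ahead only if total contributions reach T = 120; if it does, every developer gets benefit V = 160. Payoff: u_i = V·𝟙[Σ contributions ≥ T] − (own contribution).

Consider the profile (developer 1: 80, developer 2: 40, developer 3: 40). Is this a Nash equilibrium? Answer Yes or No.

No

Total = 160 ≥ 120: provided.
Developer 1 (pledges 80, payoff 80): dropping to 0 → total 80, payoff 0. No gain.
Developer 2 (pledges 40, payoff 120): dropping to 0 → total 120, payoff 160. Profitable deviation.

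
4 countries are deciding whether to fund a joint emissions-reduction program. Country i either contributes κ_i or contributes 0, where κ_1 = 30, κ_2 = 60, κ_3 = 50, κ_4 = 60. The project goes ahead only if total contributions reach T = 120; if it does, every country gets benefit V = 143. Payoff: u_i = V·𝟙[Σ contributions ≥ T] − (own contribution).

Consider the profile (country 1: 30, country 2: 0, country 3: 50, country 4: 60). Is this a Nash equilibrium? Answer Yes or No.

Total = 140 ≥ 120: provided.
Country 1 (pledges 30, payoff 113): dropping to 0 → total 110, payoff 0. No gain.
Country 2 (pledges 0, payoff 143): pledging 60 → total 200, payoff 83. No gain.
Country 3 (pledges 50, payoff 93): dropping to 0 → total 90, payoff 0. No gain.
Country 4 (pledges 60, payoff 83): dropping to 0 → total 80, payoff 0. No gain.

Yes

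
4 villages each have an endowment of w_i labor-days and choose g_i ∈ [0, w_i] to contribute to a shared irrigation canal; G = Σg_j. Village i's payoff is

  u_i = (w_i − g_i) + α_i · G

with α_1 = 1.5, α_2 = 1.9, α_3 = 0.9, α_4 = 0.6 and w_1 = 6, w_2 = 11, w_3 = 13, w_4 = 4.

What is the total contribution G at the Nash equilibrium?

17

∂u_i/∂g_i = α_i − 1, so village i contributes w_i if α_i > 1, else 0.
α_i > 1 for i ∈ {1, 2}; NE contributions (6, 11, 0, 0), G = 17.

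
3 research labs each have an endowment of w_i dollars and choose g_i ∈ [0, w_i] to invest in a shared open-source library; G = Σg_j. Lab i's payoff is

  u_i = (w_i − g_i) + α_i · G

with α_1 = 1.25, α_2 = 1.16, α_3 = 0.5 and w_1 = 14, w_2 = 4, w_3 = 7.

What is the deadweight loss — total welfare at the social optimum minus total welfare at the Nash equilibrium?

13.37

∂u_i/∂g_i = α_i − 1, so lab i contributes w_i if α_i > 1, else 0.
α_i > 1 for i ∈ {1, 2}; NE contributions (14, 4, 0), G = 18.
W^NE = Σw_i − G^NE + (Σα_i)·G^NE = 25 + 1.91·18 = 59.38.
Planner: ∂(Σu_j)/∂g_i = Σα_j − 1 = 1.91 > 0, so everyone contributes w_i; G^SO = 25, W^SO = 25 + 1.91·25 = 72.75.
Deadweight loss = 13.37.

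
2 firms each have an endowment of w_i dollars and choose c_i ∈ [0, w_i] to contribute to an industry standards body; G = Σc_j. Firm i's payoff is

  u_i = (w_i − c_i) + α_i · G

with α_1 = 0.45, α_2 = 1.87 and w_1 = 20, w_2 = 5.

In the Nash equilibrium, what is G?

∂u_i/∂c_i = α_i − 1, so firm i contributes w_i if α_i > 1, else 0.
α_i > 1 for i ∈ {2}; NE contributions (0, 5), G = 5.

5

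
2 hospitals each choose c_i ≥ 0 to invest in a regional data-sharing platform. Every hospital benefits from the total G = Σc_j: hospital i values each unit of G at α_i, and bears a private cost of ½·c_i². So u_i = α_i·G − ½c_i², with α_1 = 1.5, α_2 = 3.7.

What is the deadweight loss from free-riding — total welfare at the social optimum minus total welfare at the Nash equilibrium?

7.97

Hospital i's FOC: ∂u_i/∂c_i = α_i − c_i = 0, so c_i* = α_i.
NE contributions = (1.5, 3.7); G = 5.2.
W^NE = (Σα)·G − ½Σα_i² = 5.2² − ½·15.94 = 19.07.
Planner sets c_i = Σα_j = 5.2 for every i, so G^SO = 2·5.2 = 10.4.
W^SO = (Σα)·G^SO − ½·2·(Σα)² = (2/2)·5.2² = 27.04.
Deadweight loss = W^SO − W^NE = 7.97.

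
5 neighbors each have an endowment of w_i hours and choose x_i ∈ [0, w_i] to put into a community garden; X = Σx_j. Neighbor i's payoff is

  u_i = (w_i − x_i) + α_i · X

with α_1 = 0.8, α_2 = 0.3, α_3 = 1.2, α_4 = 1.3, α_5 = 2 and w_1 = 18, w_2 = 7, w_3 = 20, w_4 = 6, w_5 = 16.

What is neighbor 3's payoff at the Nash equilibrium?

∂u_i/∂x_i = α_i − 1, so neighbor i contributes w_i if α_i > 1, else 0.
α_i > 1 for i ∈ {3, 4, 5}; NE contributions (0, 0, 20, 6, 16), X = 42.
u_3 = (20 − 20) + 1.2·42 = 50.4.

50.4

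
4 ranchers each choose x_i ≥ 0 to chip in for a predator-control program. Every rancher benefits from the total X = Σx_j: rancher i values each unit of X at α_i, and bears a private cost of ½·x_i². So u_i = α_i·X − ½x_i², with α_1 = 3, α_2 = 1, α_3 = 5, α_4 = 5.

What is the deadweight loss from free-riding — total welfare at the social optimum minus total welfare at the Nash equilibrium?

Rancher i's FOC: ∂u_i/∂x_i = α_i − x_i = 0, so x_i* = α_i.
NE contributions = (3, 1, 5, 5); X = 14.
W^NE = (Σα)·X − ½Σα_i² = 14² − ½·60 = 166.
Planner sets x_i = Σα_j = 14 for every i, so X^SO = 4·14 = 56.
W^SO = (Σα)·X^SO − ½·4·(Σα)² = (4/2)·14² = 392.
Deadweight loss = W^SO − W^NE = 226.

226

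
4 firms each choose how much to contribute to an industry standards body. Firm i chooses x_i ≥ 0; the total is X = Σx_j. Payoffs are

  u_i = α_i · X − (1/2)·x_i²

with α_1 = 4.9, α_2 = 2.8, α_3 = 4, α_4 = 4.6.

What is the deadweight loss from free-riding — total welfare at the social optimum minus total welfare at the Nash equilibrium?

Firm i's FOC: ∂u_i/∂x_i = α_i − x_i = 0, so x_i* = α_i.
NE contributions = (4.9, 2.8, 4, 4.6); X = 16.3.
W^NE = (Σα)·X − ½Σα_i² = 16.3² − ½·69.01 = 231.185.
Planner sets x_i = Σα_j = 16.3 for every i, so X^SO = 4·16.3 = 65.2.
W^SO = (Σα)·X^SO − ½·4·(Σα)² = (4/2)·16.3² = 531.38.
Deadweight loss = W^SO − W^NE = 300.195.

300.195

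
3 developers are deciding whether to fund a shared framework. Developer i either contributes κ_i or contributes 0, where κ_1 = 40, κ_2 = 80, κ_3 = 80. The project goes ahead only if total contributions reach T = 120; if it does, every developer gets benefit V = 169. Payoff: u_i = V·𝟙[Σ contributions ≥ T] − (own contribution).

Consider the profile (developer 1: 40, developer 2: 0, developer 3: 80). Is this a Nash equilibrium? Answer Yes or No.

Total = 120 ≥ 120: provided.
Developer 1 (pledges 40, payoff 129): dropping to 0 → total 80, payoff 0. No gain.
Developer 2 (pledges 0, payoff 169): pledging 80 → total 200, payoff 89. No gain.
Developer 3 (pledges 80, payoff 89): dropping to 0 → total 40, payoff 0. No gain.

Yes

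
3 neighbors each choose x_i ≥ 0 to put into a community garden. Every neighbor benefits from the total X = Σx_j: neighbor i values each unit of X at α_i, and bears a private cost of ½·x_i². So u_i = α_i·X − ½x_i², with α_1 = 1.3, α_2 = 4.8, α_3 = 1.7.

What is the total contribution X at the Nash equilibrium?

7.8

Neighbor i's FOC: ∂u_i/∂x_i = α_i − x_i = 0, so x_i* = α_i.
NE contributions = (1.3, 4.8, 1.7); X = 7.8.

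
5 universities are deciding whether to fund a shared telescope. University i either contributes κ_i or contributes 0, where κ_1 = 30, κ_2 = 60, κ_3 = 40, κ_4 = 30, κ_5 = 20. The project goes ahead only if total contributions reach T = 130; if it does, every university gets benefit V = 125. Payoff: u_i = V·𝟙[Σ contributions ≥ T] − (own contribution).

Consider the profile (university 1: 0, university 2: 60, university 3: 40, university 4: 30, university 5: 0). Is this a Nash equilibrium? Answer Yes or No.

Total = 130 ≥ 130: provided.
University 1 (pledges 0, payoff 125): pledging 30 → total 160, payoff 95. No gain.
University 2 (pledges 60, payoff 65): dropping to 0 → total 70, payoff 0. No gain.
University 3 (pledges 40, payoff 85): dropping to 0 → total 90, payoff 0. No gain.
University 4 (pledges 30, payoff 95): dropping to 0 → total 100, payoff 0. No gain.
University 5 (pledges 0, payoff 125): pledging 20 → total 150, payoff 105. No gain.

Yes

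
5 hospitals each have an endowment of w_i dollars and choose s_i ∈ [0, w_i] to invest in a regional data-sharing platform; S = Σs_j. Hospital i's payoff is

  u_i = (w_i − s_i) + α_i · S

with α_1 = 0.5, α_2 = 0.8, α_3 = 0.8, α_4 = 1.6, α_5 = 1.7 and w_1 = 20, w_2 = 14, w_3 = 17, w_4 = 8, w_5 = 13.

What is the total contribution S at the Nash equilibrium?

21

∂u_i/∂s_i = α_i − 1, so hospital i contributes w_i if α_i > 1, else 0.
α_i > 1 for i ∈ {4, 5}; NE contributions (0, 0, 0, 8, 13), S = 21.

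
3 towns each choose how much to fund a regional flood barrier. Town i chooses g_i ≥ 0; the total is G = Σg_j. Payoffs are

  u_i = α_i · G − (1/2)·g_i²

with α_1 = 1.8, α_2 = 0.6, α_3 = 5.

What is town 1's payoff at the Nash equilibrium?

11.7

Town i's FOC: ∂u_i/∂g_i = α_i − g_i = 0, so g_i* = α_i.
NE contributions = (1.8, 0.6, 5); G = 7.4.
u_1 = α_1·G − ½·(g_1)² = 1.8·7.4 − ½·1.8² = 11.7.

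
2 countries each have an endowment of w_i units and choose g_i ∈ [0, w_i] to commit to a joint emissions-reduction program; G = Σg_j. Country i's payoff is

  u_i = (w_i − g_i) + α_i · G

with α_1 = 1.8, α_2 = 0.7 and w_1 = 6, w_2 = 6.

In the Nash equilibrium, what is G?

6

∂u_i/∂g_i = α_i − 1, so country i contributes w_i if α_i > 1, else 0.
α_i > 1 for i ∈ {1}; NE contributions (6, 0), G = 6.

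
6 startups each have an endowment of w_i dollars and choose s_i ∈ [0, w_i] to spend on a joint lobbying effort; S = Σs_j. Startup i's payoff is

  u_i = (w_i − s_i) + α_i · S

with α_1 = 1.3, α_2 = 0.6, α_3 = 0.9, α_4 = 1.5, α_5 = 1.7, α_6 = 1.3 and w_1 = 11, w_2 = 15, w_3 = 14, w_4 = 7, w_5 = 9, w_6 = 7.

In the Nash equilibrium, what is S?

∂u_i/∂s_i = α_i − 1, so startup i contributes w_i if α_i > 1, else 0.
α_i > 1 for i ∈ {1, 4, 5, 6}; NE contributions (11, 0, 0, 7, 9, 7), S = 34.

34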